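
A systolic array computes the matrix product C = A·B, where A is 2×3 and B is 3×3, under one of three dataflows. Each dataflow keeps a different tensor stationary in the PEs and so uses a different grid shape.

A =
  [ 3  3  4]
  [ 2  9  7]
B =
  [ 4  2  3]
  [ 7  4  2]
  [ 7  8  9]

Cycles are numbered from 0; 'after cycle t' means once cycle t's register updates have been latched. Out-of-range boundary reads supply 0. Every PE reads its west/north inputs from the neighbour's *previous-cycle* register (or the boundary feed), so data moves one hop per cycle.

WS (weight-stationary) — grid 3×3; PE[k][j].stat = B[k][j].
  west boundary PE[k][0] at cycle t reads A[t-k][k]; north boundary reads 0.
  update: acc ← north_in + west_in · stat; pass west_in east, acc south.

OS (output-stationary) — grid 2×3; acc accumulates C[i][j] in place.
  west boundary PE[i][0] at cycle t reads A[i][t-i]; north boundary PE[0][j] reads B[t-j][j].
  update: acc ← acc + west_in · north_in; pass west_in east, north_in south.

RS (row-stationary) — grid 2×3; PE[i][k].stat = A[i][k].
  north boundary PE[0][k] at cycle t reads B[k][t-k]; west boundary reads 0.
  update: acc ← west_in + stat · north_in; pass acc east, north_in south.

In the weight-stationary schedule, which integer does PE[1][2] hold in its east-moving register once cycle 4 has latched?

register = 9

WS on a 3×3 grid — tracing PE[1][2] and its feeders:
  [0] (0,2) acc=0 (h:0 v:0)
  [0] (1,1) acc=0 (h:0 v:0)
  [0] (1,2) acc=0 (h:0 v:0)
  [1] (0,2) acc=0 (h:0 v:0)
  [1] (1,1) acc=0 (h:0 v:0)
  [1] (1,2) acc=0 (h:0 v:0)
  [2] (0,2) acc=9 (h:3 v:9)
  [2] (1,1) acc=18 (h:3 v:18)
  [2] (1,2) acc=0 (h:0 v:0)
  [3] (0,2) acc=6 (h:2 v:6)
  [3] (1,1) acc=40 (h:9 v:40)
  [3] (1,2) acc=15 (h:3 v:15)
  [4] (0,2) acc=0 (h:0 v:0)
  [4] (1,1) acc=0 (h:0 v:0)
  [4] (1,2) acc=24 (h:9 v:24)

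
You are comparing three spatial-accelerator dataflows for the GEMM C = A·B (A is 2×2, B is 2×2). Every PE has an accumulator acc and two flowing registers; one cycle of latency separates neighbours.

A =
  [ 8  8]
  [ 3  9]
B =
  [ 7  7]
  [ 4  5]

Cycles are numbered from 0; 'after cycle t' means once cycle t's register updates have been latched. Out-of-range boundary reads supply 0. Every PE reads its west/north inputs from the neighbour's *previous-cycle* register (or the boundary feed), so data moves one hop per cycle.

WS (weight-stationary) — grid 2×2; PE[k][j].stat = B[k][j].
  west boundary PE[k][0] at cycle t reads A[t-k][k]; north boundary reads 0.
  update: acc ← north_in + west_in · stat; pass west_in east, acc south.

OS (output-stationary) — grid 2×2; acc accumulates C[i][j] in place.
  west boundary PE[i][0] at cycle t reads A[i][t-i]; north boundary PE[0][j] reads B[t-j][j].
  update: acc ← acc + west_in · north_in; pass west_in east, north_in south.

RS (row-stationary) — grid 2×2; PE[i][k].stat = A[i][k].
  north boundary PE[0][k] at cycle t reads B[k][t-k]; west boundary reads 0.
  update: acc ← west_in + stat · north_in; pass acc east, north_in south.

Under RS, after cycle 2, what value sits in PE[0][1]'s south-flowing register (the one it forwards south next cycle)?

RS on a 2×2 grid — tracing PE[0][1] and its feeders:
  [0] (0,0) acc=56 (h:56 v:7)
  [0] (0,1) acc=0 (h:0 v:0)
  [1] (0,0) acc=56 (h:56 v:7)
  [1] (0,1) acc=88 (h:88 v:4)
  [2] (0,0) acc=0 (h:0 v:0)
  [2] (0,1) acc=96 (h:96 v:5)

register = 5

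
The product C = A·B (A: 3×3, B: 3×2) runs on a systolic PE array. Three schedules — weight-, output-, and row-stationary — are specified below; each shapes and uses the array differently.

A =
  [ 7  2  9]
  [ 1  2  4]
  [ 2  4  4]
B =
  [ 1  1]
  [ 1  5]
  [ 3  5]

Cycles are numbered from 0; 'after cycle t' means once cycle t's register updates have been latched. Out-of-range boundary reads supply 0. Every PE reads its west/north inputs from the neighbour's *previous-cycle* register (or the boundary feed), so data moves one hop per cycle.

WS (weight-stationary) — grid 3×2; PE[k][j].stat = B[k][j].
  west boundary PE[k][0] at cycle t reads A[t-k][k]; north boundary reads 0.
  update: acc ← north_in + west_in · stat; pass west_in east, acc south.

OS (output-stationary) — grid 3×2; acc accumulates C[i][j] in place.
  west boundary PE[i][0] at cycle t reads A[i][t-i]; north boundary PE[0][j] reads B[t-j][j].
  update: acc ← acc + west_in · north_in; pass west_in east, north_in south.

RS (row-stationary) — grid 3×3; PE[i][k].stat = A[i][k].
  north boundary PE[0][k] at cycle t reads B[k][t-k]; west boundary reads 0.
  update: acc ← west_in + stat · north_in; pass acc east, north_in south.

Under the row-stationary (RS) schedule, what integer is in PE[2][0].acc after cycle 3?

PE[2][0].acc = 2

RS 3×3: PE[2][0] cycle-by-cycle (with neighbour feeds):
  c0 r1c0: 0 / 0 / 0
  c0 r2c0: 0 / 0 / 0
  c1 r1c0: 1 / 1 / 1
  c1 r2c0: 0 / 0 / 0
  c2 r1c0: 1 / 1 / 1
  c2 r2c0: 2 / 2 / 1
  c3 r1c0: 0 / 0 / 0
  c3 r2c0: 2 / 2 / 1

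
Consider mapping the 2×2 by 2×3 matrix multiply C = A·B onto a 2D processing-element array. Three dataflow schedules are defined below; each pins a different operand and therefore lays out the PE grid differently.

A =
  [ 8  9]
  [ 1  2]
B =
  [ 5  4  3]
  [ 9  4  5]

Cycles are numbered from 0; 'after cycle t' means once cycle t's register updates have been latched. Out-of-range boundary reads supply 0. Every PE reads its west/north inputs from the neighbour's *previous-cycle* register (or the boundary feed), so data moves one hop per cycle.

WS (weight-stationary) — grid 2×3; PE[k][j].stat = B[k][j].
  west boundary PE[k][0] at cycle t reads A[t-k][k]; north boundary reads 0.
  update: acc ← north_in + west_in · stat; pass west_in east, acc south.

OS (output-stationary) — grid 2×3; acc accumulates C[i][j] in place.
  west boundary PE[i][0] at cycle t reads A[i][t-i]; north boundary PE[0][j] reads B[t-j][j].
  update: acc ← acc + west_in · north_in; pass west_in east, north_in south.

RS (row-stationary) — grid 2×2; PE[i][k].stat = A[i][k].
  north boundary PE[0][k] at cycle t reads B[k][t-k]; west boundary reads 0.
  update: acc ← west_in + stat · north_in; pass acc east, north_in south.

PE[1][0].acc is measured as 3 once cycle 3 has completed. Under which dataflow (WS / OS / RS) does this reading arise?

WS (2×3 grid), PE[1][0]:
  [0] (1,0) acc=0 (h:0 v:0)
  [1] (1,0) acc=121 (h:9 v:121)
  [2] (1,0) acc=23 (h:2 v:23)
  [3] (1,0) acc=0 (h:0 v:0)
OS (2×3 grid), PE[1][0]:
  [0] (1,0) acc=0 (h:0 v:0)
  [1] (1,0) acc=5 (h:1 v:5)
  [2] (1,0) acc=23 (h:2 v:9)
  [3] (1,0) acc=23 (h:0 v:0)
RS (2×2 grid), PE[1][0]:
  [0] (1,0) acc=0 (h:0 v:0)
  [1] (1,0) acc=5 (h:5 v:5)
  [2] (1,0) acc=4 (h:4 v:4)
  [3] (1,0) acc=3 (h:3 v:3)

dataflow = RS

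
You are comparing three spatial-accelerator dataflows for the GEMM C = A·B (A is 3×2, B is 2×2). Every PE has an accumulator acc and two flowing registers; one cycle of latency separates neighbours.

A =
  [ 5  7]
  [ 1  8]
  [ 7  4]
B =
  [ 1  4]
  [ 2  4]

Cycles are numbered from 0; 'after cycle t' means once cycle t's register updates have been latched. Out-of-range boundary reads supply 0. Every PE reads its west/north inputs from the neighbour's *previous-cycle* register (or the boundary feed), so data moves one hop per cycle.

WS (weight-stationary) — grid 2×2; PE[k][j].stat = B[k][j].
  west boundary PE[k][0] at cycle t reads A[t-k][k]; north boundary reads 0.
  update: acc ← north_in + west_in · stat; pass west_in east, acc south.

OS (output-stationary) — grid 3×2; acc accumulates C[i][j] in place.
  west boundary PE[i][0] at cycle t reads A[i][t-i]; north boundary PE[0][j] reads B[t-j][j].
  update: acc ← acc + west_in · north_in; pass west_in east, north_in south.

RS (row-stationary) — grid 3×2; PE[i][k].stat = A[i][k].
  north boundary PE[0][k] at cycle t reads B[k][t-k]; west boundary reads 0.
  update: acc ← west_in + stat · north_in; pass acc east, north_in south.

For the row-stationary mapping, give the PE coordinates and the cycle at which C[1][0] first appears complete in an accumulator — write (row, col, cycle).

(row, col, cycle) = (1, 1, 2)

RS — PE[1][1] is where C[1][0] collects:
  c0 r1c1: 0 / 0 / 0
  c1 r1c1: 0 / 0 / 0
  c2 r1c1: 17 / 17 / 2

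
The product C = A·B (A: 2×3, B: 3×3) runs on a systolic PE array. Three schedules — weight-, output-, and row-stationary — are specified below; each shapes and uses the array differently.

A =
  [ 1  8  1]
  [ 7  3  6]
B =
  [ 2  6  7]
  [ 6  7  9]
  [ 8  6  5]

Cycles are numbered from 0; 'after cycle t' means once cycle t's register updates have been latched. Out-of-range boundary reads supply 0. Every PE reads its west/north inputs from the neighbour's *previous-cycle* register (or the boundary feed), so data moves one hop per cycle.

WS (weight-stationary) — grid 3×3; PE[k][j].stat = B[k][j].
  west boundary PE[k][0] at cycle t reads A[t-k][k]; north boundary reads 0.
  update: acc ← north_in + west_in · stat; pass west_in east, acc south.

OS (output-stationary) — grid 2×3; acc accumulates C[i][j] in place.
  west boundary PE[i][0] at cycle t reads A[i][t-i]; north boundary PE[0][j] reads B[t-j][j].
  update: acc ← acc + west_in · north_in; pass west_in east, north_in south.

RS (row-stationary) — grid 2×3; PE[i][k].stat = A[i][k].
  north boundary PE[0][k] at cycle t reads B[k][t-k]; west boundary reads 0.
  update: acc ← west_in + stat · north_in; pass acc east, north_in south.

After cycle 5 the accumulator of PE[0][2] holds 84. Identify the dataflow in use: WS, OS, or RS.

dataflow = OS

Under WS (3×3), PE[0][2]:
  [0] (0,2) acc=0 (h:0 v:0)
  [1] (0,2) acc=0 (h:0 v:0)
  [2] (0,2) acc=7 (h:1 v:7)
  [3] (0,2) acc=49 (h:7 v:49)
  [4] (0,2) acc=0 (h:0 v:0)
  [5] (0,2) acc=0 (h:0 v:0)
Under OS (2×3), PE[0][2]:
  [0] (0,2) acc=0 (h:0 v:0)
  [1] (0,2) acc=0 (h:0 v:0)
  [2] (0,2) acc=7 (h:1 v:7)
  [3] (0,2) acc=79 (h:8 v:9)
  [4] (0,2) acc=84 (h:1 v:5)
  [5] (0,2) acc=84 (h:0 v:0)
Under RS (2×3), PE[0][2]:
  [0] (0,2) acc=0 (h:0 v:0)
  [1] (0,2) acc=0 (h:0 v:0)
  [2] (0,2) acc=58 (h:58 v:8)
  [3] (0,2) acc=68 (h:68 v:6)
  [4] (0,2) acc=84 (h:84 v:5)
  [5] (0,2) acc=0 (h:0 v:0)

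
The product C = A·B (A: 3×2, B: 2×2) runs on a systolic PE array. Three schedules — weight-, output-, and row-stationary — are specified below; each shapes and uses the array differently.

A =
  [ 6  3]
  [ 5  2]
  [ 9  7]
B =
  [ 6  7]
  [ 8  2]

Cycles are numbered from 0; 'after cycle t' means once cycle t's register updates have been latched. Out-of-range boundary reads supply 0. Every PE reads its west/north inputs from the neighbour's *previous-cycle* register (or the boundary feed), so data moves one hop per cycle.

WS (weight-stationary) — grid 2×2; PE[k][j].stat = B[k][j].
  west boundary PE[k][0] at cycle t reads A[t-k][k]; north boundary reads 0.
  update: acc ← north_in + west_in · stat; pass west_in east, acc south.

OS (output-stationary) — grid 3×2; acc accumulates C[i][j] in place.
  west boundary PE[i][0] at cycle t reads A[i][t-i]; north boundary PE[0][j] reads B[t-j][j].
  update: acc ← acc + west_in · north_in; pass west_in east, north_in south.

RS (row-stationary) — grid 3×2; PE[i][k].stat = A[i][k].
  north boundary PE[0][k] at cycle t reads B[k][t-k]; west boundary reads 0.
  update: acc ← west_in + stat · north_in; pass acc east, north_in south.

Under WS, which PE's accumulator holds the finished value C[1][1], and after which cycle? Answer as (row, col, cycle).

(row, col, cycle) = (1, 1, 3)

WS — PE[1][1] is where C[1][1] collects:
  t=0 PE[1][1]: acc=0 h=0 v=0
  t=1 PE[1][1]: acc=0 h=0 v=0
  t=2 PE[1][1]: acc=48 h=3 v=48
  t=3 PE[1][1]: acc=39 h=2 v=39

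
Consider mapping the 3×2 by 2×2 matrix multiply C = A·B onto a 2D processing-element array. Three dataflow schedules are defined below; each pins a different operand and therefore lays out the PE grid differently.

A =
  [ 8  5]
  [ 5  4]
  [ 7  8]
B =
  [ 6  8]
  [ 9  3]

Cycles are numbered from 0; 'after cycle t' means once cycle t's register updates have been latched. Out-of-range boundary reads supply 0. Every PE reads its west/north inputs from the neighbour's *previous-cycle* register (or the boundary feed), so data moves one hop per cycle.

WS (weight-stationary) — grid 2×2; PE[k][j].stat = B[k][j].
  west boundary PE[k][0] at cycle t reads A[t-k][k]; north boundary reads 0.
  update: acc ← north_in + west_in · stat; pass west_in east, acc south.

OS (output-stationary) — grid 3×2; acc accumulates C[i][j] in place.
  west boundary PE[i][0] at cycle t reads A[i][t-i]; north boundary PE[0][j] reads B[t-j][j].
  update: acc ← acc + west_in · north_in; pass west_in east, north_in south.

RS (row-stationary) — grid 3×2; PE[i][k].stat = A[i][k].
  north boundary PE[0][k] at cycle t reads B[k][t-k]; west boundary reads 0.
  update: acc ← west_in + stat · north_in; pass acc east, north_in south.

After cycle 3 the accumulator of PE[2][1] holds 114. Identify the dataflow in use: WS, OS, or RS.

dataflow = RS

WS (2×2): PE[2][1] does not exist.
OS [3×2] PE[2][1] across cycles:
  @0  [2,1]  acc 0  |  →0  ↓0
  @1  [2,1]  acc 0  |  →0  ↓0
  @2  [2,1]  acc 0  |  →0  ↓0
  @3  [2,1]  acc 56  |  →7  ↓8
RS [3×2] PE[2][1] across cycles:
  @0  [2,1]  acc 0  |  →0  ↓0
  @1  [2,1]  acc 0  |  →0  ↓0
  @2  [2,1]  acc 0  |  →0  ↓0
  @3  [2,1]  acc 114  |  →114  ↓9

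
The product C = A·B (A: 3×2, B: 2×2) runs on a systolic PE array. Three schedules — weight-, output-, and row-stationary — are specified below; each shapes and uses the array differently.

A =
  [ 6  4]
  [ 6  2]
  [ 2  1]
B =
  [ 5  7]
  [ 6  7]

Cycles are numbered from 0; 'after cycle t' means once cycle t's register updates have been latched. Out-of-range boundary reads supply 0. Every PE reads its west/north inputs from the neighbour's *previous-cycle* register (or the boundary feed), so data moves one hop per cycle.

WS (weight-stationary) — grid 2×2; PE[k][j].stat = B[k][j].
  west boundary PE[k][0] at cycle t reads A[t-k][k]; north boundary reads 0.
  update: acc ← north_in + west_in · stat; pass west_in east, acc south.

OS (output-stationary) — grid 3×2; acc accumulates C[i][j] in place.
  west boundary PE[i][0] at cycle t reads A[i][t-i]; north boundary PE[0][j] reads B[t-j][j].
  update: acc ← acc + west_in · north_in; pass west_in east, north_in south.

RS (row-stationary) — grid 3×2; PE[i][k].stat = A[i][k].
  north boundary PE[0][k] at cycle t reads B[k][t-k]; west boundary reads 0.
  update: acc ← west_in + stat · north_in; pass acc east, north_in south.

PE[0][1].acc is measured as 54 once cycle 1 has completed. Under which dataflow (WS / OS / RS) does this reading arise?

— WS: 2×2; PE[0][1] trace:
  0: (0,1).acc=0  regs=<0,0>
  1: (0,1).acc=42  regs=<6,42>
— OS: 3×2; PE[0][1] trace:
  0: (0,1).acc=0  regs=<0,0>
  1: (0,1).acc=42  regs=<6,7>
— RS: 3×2; PE[0][1] trace:
  0: (0,1).acc=0  regs=<0,0>
  1: (0,1).acc=54  regs=<54,6>

dataflow = RS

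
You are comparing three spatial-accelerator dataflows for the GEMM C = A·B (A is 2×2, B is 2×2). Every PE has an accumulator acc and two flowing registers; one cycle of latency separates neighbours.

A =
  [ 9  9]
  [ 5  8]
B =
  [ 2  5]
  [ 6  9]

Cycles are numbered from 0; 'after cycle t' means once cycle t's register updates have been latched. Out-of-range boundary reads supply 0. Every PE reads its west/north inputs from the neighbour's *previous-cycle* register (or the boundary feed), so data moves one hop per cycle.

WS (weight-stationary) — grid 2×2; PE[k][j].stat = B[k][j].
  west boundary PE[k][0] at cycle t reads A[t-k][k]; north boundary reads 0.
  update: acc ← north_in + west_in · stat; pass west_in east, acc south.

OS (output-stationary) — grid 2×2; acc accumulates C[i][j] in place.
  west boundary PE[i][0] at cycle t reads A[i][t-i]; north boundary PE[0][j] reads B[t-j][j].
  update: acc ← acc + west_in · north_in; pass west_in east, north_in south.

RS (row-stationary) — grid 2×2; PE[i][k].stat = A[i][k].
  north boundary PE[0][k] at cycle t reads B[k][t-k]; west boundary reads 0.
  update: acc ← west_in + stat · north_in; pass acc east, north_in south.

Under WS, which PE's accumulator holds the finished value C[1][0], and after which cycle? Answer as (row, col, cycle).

(row, col, cycle) = (1, 0, 2)

WS — PE[1][0] is where C[1][0] collects:
  t=0 PE[1][0]: acc=0 h=0 v=0
  t=1 PE[1][0]: acc=72 h=9 v=72
  t=2 PE[1][0]: acc=58 h=8 v=58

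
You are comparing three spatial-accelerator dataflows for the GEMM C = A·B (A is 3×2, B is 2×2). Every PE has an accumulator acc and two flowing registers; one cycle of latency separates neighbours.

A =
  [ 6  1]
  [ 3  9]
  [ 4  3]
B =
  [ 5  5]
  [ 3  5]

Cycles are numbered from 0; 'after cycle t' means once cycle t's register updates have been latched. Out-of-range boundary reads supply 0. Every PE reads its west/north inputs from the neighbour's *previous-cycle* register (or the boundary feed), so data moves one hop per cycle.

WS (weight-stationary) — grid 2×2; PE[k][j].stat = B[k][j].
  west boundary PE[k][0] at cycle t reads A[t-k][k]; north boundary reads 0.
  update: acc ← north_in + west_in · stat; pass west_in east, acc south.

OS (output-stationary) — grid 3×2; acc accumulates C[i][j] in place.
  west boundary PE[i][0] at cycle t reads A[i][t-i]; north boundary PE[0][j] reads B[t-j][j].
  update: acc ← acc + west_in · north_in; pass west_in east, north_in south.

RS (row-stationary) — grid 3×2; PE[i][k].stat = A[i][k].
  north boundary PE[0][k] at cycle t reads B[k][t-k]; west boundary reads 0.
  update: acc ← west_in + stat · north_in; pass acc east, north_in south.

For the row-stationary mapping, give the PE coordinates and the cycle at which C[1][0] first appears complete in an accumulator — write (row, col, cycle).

Under RS, C[1][0] lands at PE[1][1]:
  after 0 — PE[1][1] acc=0, pass-E 0, pass-S 0
  after 1 — PE[1][1] acc=0, pass-E 0, pass-S 0
  after 2 — PE[1][1] acc=42, pass-E 42, pass-S 3

(row, col, cycle) = (1, 1, 2)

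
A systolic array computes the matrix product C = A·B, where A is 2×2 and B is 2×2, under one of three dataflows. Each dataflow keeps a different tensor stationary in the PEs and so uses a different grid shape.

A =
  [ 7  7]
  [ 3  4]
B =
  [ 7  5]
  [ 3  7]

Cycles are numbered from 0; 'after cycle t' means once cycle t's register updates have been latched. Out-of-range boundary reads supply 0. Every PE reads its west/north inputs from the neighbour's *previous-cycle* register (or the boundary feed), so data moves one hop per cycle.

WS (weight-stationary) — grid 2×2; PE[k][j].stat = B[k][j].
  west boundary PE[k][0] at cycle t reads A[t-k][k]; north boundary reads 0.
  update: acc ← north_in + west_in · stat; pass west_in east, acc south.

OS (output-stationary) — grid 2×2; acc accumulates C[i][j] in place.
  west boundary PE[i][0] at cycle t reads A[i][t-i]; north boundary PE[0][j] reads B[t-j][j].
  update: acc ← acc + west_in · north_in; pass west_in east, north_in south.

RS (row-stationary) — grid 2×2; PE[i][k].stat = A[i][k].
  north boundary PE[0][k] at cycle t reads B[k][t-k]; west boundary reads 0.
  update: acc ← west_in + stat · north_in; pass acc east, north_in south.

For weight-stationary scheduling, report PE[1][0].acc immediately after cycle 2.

PE[1][0].acc = 33

WS on a 2×2 grid — tracing PE[1][0] and its feeders:
  0: (0,0).acc=49  regs=<7,49>
  0: (1,0).acc=0  regs=<0,0>
  1: (0,0).acc=21  regs=<3,21>
  1: (1,0).acc=70  regs=<7,70>
  2: (0,0).acc=0  regs=<0,0>
  2: (1,0).acc=33  regs=<4,33>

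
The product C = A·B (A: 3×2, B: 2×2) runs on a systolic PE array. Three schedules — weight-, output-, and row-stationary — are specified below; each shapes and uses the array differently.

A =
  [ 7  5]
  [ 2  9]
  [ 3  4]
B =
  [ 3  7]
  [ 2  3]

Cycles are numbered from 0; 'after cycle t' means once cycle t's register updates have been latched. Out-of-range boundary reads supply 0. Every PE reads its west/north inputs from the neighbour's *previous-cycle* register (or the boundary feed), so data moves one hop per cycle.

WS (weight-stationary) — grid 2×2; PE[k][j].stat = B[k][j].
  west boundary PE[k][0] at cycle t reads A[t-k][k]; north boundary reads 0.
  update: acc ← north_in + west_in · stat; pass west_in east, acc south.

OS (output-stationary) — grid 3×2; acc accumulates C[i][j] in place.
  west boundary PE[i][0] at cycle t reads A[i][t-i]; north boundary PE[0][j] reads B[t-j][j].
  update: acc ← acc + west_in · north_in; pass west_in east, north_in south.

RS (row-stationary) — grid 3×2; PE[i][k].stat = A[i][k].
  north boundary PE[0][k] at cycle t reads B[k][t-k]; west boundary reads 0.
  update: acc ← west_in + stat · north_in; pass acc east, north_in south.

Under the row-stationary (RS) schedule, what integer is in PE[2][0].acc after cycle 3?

PE[2][0].acc = 21

Tracing RS — 3×2 array, target PE[2][0]:
  @0  [1,0]  acc 0  |  →0  ↓0
  @0  [2,0]  acc 0  |  →0  ↓0
  @1  [1,0]  acc 6  |  →6  ↓3
  @1  [2,0]  acc 0  |  →0  ↓0
  @2  [1,0]  acc 14  |  →14  ↓7
  @2  [2,0]  acc 9  |  →9  ↓3
  @3  [1,0]  acc 0  |  →0  ↓0
  @3  [2,0]  acc 21  |  →21  ↓7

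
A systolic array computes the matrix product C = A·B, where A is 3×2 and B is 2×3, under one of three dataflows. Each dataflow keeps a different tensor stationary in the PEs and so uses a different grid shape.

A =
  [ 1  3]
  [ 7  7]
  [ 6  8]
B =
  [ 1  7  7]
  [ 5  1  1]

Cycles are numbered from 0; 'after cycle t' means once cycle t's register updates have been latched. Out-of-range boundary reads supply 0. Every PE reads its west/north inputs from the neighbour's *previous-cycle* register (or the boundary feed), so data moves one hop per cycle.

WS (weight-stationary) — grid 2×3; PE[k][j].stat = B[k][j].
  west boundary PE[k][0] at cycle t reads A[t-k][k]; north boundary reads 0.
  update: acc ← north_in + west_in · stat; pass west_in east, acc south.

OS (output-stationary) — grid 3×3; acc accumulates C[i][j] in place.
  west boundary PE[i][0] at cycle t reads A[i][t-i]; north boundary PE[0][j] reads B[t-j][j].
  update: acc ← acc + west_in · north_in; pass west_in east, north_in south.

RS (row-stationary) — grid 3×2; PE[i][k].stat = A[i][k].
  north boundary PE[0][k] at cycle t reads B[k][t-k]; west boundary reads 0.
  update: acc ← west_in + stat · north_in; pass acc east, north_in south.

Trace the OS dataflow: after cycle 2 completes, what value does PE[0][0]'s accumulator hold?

Tracing OS — 3×3 array, target PE[0][0]:
  t=0 PE[0][0]: acc=1 h=1 v=1
  t=1 PE[0][0]: acc=16 h=3 v=5
  t=2 PE[0][0]: acc=16 h=0 v=0

PE[0][0].acc = 16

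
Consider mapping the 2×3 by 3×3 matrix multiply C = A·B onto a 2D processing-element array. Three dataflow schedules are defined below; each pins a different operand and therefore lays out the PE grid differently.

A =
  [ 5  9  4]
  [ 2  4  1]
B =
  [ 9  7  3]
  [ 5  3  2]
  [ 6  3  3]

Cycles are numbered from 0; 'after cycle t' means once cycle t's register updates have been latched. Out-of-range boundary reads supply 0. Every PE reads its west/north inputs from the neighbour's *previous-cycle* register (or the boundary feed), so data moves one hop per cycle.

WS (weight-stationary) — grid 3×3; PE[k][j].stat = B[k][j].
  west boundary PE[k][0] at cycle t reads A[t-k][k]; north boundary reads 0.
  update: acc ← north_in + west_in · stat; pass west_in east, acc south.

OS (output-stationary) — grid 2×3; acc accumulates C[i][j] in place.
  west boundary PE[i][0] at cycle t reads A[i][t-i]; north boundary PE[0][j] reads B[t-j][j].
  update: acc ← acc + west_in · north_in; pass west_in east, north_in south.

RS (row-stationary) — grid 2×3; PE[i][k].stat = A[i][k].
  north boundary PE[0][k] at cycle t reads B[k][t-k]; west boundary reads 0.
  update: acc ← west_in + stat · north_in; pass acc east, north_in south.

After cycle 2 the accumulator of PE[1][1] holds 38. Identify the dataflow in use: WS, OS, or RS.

— WS: 3×3; PE[1][1] trace:
  [0] (1,1) acc=0 (h:0 v:0)
  [1] (1,1) acc=0 (h:0 v:0)
  [2] (1,1) acc=62 (h:9 v:62)
— OS: 2×3; PE[1][1] trace:
  [0] (1,1) acc=0 (h:0 v:0)
  [1] (1,1) acc=0 (h:0 v:0)
  [2] (1,1) acc=14 (h:2 v:7)
— RS: 2×3; PE[1][1] trace:
  [0] (1,1) acc=0 (h:0 v:0)
  [1] (1,1) acc=0 (h:0 v:0)
  [2] (1,1) acc=38 (h:38 v:5)

dataflow = RS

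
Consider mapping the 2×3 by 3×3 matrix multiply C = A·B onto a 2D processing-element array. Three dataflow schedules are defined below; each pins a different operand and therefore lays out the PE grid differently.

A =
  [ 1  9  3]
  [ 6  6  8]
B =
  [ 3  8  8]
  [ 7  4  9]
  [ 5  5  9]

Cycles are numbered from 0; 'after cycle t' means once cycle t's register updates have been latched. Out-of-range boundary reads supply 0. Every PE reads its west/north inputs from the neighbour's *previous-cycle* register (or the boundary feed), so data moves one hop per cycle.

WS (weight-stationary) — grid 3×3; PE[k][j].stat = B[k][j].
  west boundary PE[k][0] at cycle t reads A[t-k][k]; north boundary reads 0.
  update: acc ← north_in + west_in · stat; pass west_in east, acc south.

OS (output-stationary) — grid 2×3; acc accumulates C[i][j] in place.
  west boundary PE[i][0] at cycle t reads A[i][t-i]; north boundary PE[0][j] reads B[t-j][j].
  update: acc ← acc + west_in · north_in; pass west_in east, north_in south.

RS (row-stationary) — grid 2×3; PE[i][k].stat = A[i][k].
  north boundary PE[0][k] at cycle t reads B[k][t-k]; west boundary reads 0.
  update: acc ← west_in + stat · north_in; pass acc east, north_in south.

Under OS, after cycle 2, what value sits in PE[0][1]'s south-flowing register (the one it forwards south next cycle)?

register = 4

OS 2×3: PE[0][1] cycle-by-cycle (with neighbour feeds):
  @0  [0,0]  acc 3  |  →1  ↓3
  @0  [0,1]  acc 0  |  →0  ↓0
  @1  [0,0]  acc 66  |  →9  ↓7
  @1  [0,1]  acc 8  |  →1  ↓8
  @2  [0,0]  acc 81  |  →3  ↓5
  @2  [0,1]  acc 44  |  →9  ↓4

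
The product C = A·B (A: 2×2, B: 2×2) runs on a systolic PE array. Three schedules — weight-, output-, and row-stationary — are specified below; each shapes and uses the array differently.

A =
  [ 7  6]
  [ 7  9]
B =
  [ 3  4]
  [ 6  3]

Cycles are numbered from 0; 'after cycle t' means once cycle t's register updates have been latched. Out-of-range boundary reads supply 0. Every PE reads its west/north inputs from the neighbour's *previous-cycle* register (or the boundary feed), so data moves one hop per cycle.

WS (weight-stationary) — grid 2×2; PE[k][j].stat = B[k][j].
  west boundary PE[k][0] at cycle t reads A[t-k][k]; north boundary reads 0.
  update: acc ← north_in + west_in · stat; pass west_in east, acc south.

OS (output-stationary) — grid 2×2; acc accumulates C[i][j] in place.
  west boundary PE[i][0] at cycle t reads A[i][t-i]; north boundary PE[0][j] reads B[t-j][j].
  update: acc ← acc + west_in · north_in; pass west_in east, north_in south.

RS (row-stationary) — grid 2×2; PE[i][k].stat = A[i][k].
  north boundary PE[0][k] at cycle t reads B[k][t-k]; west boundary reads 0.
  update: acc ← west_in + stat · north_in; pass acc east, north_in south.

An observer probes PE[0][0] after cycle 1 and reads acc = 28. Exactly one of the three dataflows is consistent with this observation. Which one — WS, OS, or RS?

dataflow = RS

Under WS (2×2), PE[0][0]:
  [0] (0,0) acc=21 (h:7 v:21)
  [1] (0,0) acc=21 (h:7 v:21)
Under OS (2×2), PE[0][0]:
  [0] (0,0) acc=21 (h:7 v:3)
  [1] (0,0) acc=57 (h:6 v:6)
Under RS (2×2), PE[0][0]:
  [0] (0,0) acc=21 (h:21 v:3)
  [1] (0,0) acc=28 (h:28 v:4)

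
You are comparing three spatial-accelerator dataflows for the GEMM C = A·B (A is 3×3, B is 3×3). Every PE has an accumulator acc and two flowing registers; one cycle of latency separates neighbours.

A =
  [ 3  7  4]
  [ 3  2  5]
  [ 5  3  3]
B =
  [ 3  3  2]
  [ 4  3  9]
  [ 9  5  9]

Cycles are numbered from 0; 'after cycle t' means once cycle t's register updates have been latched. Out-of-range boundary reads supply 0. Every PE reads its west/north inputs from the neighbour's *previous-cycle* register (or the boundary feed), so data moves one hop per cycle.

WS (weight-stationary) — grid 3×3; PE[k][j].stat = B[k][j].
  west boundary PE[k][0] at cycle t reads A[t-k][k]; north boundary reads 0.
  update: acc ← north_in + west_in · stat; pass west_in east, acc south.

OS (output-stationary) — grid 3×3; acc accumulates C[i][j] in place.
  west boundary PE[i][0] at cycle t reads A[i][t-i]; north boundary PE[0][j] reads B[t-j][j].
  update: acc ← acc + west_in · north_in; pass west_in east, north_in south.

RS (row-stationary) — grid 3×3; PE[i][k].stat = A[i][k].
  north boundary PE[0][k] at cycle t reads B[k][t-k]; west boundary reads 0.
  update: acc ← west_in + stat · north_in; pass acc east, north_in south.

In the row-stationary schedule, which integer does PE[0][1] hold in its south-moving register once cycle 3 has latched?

RS 3×3: PE[0][1] cycle-by-cycle (with neighbour feeds):
  [0] (0,0) acc=9 (h:9 v:3)
  [0] (0,1) acc=0 (h:0 v:0)
  [1] (0,0) acc=9 (h:9 v:3)
  [1] (0,1) acc=37 (h:37 v:4)
  [2] (0,0) acc=6 (h:6 v:2)
  [2] (0,1) acc=30 (h:30 v:3)
  [3] (0,0) acc=0 (h:0 v:0)
  [3] (0,1) acc=69 (h:69 v:9)

register = 9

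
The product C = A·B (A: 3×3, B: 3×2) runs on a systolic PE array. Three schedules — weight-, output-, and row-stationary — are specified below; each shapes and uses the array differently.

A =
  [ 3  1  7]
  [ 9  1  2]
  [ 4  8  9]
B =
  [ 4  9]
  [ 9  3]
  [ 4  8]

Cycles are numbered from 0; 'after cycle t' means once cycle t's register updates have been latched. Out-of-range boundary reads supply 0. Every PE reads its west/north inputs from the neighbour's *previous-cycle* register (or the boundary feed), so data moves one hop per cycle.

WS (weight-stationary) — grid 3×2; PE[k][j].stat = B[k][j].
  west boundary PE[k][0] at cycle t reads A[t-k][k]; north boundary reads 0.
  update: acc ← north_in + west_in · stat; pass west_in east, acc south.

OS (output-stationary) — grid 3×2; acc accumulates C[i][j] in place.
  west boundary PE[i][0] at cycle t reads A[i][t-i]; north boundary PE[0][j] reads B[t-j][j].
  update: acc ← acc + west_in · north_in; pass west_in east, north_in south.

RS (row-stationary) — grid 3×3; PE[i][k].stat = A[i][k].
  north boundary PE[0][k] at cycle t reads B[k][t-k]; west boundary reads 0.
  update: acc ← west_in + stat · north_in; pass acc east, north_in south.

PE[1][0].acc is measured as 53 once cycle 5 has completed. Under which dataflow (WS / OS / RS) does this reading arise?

WS [3×2] PE[1][0] across cycles:
  [0] (1,0) acc=0 (h:0 v:0)
  [1] (1,0) acc=21 (h:1 v:21)
  [2] (1,0) acc=45 (h:1 v:45)
  [3] (1,0) acc=88 (h:8 v:88)
  [4] (1,0) acc=0 (h:0 v:0)
  [5] (1,0) acc=0 (h:0 v:0)
OS [3×2] PE[1][0] across cycles:
  [0] (1,0) acc=0 (h:0 v:0)
  [1] (1,0) acc=36 (h:9 v:4)
  [2] (1,0) acc=45 (h:1 v:9)
  [3] (1,0) acc=53 (h:2 v:4)
  [4] (1,0) acc=53 (h:0 v:0)
  [5] (1,0) acc=53 (h:0 v:0)
RS [3×3] PE[1][0] across cycles:
  [0] (1,0) acc=0 (h:0 v:0)
  [1] (1,0) acc=36 (h:36 v:4)
  [2] (1,0) acc=81 (h:81 v:9)
  [3] (1,0) acc=0 (h:0 v:0)
  [4] (1,0) acc=0 (h:0 v:0)
  [5] (1,0) acc=0 (h:0 v:0)

dataflow = OS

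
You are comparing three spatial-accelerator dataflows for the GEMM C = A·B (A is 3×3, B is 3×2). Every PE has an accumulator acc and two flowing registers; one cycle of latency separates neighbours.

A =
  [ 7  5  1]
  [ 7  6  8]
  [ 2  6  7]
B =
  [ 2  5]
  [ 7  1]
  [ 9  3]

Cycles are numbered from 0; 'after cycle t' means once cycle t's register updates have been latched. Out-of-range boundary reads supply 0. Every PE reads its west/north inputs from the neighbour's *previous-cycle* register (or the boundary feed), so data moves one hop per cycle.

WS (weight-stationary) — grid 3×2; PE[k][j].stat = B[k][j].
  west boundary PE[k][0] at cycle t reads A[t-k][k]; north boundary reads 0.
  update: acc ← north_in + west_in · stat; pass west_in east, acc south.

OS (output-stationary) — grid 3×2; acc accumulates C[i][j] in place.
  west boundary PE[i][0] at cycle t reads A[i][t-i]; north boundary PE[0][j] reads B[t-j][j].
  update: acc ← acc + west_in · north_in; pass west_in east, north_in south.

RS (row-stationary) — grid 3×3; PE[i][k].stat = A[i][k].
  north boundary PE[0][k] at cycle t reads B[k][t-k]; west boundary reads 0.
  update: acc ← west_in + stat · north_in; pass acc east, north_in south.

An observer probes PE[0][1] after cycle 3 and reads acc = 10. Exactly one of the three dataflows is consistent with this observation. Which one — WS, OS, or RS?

dataflow = WS

Under WS (3×2), PE[0][1]:
  after 0 — PE[0][1] acc=0, pass-E 0, pass-S 0
  after 1 — PE[0][1] acc=35, pass-E 7, pass-S 35
  after 2 — PE[0][1] acc=35, pass-E 7, pass-S 35
  after 3 — PE[0][1] acc=10, pass-E 2, pass-S 10
Under OS (3×2), PE[0][1]:
  after 0 — PE[0][1] acc=0, pass-E 0, pass-S 0
  after 1 — PE[0][1] acc=35, pass-E 7, pass-S 5
  after 2 — PE[0][1] acc=40, pass-E 5, pass-S 1
  after 3 — PE[0][1] acc=43, pass-E 1, pass-S 3
Under RS (3×3), PE[0][1]:
  after 0 — PE[0][1] acc=0, pass-E 0, pass-S 0
  after 1 — PE[0][1] acc=49, pass-E 49, pass-S 7
  after 2 — PE[0][1] acc=40, pass-E 40, pass-S 1
  after 3 — PE[0][1] acc=0, pass-E 0, pass-S 0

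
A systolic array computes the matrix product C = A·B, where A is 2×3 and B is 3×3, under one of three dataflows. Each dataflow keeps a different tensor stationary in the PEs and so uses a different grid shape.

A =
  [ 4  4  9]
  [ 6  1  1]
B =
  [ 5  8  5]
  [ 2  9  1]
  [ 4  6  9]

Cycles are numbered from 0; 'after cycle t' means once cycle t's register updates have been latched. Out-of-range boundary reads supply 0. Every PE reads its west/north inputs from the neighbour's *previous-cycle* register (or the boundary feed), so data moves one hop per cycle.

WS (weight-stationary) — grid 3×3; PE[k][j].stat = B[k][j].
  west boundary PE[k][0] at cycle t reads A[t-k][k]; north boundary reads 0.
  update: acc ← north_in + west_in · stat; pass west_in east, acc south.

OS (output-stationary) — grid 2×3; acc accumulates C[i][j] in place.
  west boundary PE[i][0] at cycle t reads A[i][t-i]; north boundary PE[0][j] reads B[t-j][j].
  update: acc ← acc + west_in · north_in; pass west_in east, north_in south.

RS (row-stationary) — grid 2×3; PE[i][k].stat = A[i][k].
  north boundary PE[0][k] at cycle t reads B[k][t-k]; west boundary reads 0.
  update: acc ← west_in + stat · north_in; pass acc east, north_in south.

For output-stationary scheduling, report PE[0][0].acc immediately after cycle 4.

Tracing OS — 2×3 array, target PE[0][0]:
  t=0 PE[0][0]: acc=20 h=4 v=5
  t=1 PE[0][0]: acc=28 h=4 v=2
  t=2 PE[0][0]: acc=64 h=9 v=4
  t=3 PE[0][0]: acc=64 h=0 v=0
  t=4 PE[0][0]: acc=64 h=0 v=0

PE[0][0].acc = 64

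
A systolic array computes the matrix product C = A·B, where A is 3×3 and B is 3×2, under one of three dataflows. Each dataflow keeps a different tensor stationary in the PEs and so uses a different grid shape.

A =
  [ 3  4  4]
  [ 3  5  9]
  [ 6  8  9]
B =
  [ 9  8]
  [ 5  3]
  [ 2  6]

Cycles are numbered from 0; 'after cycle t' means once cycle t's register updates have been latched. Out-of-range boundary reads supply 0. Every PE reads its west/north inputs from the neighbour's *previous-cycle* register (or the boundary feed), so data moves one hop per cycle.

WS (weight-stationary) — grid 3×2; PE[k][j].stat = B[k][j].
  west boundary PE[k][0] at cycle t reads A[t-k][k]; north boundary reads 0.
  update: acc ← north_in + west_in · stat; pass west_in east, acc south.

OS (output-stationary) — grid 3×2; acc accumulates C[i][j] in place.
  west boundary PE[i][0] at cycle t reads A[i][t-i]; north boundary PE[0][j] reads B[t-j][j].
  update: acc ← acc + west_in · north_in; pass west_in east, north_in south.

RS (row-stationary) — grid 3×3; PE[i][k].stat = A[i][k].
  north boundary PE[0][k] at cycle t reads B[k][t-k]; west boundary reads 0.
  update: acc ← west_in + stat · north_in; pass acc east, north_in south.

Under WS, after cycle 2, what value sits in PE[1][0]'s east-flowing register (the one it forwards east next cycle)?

Tracing WS — 3×2 array, target PE[1][0]:
  0: (0,0).acc=27  regs=<3,27>
  0: (1,0).acc=0  regs=<0,0>
  1: (0,0).acc=27  regs=<3,27>
  1: (1,0).acc=47  regs=<4,47>
  2: (0,0).acc=54  regs=<6,54>
  2: (1,0).acc=52  regs=<5,52>

register = 5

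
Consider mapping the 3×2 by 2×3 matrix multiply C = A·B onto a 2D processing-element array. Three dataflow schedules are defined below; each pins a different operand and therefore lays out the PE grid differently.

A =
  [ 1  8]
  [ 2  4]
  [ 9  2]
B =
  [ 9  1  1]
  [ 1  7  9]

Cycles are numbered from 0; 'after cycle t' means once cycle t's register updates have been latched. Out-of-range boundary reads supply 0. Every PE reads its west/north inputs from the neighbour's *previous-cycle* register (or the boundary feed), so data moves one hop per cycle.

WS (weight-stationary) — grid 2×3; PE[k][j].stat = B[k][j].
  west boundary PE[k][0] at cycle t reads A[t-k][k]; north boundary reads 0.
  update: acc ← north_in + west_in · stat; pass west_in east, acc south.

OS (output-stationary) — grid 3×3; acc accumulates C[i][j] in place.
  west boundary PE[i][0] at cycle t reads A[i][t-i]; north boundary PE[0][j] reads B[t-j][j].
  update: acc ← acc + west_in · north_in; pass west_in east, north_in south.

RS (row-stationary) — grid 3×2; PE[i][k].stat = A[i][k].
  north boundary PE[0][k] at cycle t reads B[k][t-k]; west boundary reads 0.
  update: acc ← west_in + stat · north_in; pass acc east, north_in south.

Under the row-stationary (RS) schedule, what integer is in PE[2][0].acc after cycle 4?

RS on a 3×2 grid — tracing PE[2][0] and its feeders:
  step 0 · PE1,0: acc=0; fwd→0 fwd↓0
  step 0 · PE2,0: acc=0; fwd→0 fwd↓0
  step 1 · PE1,0: acc=18; fwd→18 fwd↓9
  step 1 · PE2,0: acc=0; fwd→0 fwd↓0
  step 2 · PE1,0: acc=2; fwd→2 fwd↓1
  step 2 · PE2,0: acc=81; fwd→81 fwd↓9
  step 3 · PE1,0: acc=2; fwd→2 fwd↓1
  step 3 · PE2,0: acc=9; fwd→9 fwd↓1
  step 4 · PE1,0: acc=0; fwd→0 fwd↓0
  step 4 · PE2,0: acc=9; fwd→9 fwd↓1

PE[2][0].acc = 9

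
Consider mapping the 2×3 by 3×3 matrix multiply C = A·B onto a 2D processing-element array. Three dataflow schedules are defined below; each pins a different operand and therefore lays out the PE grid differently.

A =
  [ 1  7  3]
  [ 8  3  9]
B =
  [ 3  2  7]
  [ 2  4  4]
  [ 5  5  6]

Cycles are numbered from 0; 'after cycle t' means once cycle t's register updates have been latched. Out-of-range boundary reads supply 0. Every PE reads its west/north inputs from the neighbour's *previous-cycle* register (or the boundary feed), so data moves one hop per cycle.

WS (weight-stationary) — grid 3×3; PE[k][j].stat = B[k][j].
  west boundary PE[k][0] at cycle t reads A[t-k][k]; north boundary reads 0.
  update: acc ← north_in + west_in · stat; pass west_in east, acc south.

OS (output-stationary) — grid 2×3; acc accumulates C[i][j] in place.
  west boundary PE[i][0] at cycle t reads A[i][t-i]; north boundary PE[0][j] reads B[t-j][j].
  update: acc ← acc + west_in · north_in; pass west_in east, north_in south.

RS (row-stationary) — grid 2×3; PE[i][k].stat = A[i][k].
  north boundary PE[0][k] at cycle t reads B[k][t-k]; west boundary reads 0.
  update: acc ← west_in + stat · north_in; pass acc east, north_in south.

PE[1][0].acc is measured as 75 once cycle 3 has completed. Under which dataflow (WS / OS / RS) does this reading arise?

WS [3×3] PE[1][0] across cycles:
  after 0 — PE[1][0] acc=0, pass-E 0, pass-S 0
  after 1 — PE[1][0] acc=17, pass-E 7, pass-S 17
  after 2 — PE[1][0] acc=30, pass-E 3, pass-S 30
  after 3 — PE[1][0] acc=0, pass-E 0, pass-S 0
OS [2×3] PE[1][0] across cycles:
  after 0 — PE[1][0] acc=0, pass-E 0, pass-S 0
  after 1 — PE[1][0] acc=24, pass-E 8, pass-S 3
  after 2 — PE[1][0] acc=30, pass-E 3, pass-S 2
  after 3 — PE[1][0] acc=75, pass-E 9, pass-S 5
RS [2×3] PE[1][0] across cycles:
  after 0 — PE[1][0] acc=0, pass-E 0, pass-S 0
  after 1 — PE[1][0] acc=24, pass-E 24, pass-S 3
  after 2 — PE[1][0] acc=16, pass-E 16, pass-S 2
  after 3 — PE[1][0] acc=56, pass-E 56, pass-S 7

dataflow = OS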